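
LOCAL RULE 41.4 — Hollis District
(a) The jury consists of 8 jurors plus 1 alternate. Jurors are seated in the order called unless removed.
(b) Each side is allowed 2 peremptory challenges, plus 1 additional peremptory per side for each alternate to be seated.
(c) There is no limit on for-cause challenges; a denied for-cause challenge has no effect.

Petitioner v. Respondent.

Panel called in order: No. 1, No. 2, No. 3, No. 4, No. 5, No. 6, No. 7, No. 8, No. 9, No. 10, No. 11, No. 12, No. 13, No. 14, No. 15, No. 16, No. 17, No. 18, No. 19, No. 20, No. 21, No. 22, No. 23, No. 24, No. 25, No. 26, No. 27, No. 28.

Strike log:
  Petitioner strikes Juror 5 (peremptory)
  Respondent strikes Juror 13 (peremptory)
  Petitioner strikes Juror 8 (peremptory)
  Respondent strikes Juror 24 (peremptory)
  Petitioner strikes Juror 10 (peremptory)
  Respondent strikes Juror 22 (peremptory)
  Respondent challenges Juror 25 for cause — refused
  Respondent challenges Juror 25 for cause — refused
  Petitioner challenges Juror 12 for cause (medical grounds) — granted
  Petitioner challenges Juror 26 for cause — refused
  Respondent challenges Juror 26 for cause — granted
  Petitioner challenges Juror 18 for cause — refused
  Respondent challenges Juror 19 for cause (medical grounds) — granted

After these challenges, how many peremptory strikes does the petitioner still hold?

Petitioner allotment: 2 base + 1 × 1 alternate = 3.
Petitioner peremptories used: #5, #8, #10 — 3 (for-cause on #12, #26, #18 don't count).
Remaining: 3 − 3 = 0.

0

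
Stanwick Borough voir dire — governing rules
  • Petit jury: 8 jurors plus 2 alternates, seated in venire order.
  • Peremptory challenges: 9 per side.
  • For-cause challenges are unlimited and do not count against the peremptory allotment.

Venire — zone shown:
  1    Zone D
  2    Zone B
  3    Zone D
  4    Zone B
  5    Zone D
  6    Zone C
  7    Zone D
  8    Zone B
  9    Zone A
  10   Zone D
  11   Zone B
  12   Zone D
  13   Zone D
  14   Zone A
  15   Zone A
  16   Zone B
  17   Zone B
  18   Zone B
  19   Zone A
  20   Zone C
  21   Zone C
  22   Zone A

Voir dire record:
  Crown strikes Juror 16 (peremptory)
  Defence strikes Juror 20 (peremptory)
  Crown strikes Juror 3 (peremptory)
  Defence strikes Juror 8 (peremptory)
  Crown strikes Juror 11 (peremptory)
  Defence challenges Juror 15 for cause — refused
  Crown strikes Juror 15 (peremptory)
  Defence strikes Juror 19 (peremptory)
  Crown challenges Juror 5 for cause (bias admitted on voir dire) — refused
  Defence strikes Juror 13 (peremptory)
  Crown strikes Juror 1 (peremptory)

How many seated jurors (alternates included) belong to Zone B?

3

Removed: #1, #3, #8, #11, #13, #15, #16, #19, #20.
Seated (10 incl. alternates): #2, #4, #5, #6, #7, #9, #10, #12, #14, #17.
Of those, in Zone B: #2, #4, #17 → 3.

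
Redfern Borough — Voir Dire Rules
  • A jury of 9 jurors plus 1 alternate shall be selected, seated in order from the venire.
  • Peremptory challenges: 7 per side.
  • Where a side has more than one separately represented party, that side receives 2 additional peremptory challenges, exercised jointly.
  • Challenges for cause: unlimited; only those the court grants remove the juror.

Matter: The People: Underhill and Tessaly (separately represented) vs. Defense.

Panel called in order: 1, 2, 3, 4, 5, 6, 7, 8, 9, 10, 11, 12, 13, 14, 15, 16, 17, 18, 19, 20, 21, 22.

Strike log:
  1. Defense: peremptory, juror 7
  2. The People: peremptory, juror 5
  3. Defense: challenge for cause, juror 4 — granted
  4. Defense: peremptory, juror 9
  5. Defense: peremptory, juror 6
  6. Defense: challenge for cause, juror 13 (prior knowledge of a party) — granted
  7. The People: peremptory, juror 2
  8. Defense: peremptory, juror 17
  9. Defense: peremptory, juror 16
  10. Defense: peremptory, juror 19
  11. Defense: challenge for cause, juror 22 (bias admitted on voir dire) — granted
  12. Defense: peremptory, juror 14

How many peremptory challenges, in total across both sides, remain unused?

7

The People allotment: 7 base + 2 multi-party = 9. Defense allotment: 7.
The People peremptories used: #5, #2 — 2.
Defense peremptories used: #7, #9, #6, #17, #16, #19, #14 — 7 (for-cause on #4, #13, #22 don't count).
Remaining: (9 − 2) + (7 − 7) = 7.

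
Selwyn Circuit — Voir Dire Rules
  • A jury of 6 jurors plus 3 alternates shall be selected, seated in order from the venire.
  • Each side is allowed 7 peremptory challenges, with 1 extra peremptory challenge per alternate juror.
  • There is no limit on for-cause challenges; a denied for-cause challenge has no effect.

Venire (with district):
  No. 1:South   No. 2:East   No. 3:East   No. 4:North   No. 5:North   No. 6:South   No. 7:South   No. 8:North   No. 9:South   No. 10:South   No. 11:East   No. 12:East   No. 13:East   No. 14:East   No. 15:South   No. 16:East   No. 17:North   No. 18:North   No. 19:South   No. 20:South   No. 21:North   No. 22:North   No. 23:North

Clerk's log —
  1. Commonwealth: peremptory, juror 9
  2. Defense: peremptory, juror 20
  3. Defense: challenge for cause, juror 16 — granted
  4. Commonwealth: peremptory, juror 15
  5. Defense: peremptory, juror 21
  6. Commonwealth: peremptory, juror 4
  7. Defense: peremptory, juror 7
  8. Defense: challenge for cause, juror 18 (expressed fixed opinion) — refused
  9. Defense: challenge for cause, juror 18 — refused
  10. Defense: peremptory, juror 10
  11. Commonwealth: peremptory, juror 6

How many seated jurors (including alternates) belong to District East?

Removed: #4, #6, #7, #9, #10, #15, #16, #20, #21.
Seated (9 incl. alternates): #1, #2, #3, #5, #8, #11, #12, #13, #14.
Of those, in District East: #2, #3, #11, #12, #13, #14 → 6.

6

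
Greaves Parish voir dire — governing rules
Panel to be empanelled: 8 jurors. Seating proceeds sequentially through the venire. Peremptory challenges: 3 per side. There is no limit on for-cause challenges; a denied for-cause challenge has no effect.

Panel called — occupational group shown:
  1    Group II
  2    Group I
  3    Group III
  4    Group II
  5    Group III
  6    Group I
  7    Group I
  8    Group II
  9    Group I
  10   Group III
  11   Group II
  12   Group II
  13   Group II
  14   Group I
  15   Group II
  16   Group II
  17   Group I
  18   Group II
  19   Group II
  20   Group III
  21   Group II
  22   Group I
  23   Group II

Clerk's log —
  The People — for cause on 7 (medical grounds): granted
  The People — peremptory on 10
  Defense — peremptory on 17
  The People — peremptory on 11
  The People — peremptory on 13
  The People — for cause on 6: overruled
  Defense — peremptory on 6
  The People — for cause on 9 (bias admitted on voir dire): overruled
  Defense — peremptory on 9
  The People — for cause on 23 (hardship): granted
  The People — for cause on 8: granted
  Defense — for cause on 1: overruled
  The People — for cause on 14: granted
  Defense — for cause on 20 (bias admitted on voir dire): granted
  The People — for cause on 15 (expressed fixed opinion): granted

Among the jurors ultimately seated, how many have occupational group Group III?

Removed: #6, #7, #8, #9, #10, #11, #13, #14, #15, #17, #20, #23.
Seated jurors 1–8: #1, #2, #3, #4, #5, #12, #16, #18.
Of those, in Group III: #3, #5 → 2.

2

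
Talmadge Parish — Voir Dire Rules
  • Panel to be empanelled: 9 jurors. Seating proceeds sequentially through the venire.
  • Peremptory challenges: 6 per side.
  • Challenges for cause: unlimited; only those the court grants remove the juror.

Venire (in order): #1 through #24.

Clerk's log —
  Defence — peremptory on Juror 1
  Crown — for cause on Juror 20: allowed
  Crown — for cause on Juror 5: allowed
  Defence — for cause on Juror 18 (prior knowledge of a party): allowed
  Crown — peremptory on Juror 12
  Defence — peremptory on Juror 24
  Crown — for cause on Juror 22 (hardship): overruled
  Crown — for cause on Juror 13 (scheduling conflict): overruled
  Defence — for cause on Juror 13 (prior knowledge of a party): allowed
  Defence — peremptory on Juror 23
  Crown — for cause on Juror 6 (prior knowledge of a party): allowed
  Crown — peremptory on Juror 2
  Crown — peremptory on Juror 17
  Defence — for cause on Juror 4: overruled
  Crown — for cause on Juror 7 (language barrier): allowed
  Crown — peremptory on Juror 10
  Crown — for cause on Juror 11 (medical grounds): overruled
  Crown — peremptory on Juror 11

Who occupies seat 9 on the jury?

21

Removed: #1, #2, #5, #6, #7, #10, #11, #12, #13, #17, #18, #20, #23, #24. (#4, #22 stay — for-cause denied.)
Seating in order: seats 1–9 → #3, #4, #8, #9, #14, #15, #16, #19, #21.
So seat 9 is #21.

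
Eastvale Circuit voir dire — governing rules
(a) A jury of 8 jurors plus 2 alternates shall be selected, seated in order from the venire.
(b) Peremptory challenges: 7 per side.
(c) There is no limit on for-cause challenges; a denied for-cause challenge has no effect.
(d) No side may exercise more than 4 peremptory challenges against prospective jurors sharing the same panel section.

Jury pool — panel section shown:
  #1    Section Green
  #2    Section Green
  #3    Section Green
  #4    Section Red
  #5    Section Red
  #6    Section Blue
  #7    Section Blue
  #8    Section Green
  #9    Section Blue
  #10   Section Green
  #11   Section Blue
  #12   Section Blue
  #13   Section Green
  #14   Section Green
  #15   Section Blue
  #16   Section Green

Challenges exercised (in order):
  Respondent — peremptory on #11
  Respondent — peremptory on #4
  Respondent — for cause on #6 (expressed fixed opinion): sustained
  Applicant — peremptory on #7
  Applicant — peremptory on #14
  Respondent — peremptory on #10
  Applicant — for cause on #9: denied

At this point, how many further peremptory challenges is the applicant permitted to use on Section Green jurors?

3

Applicant peremptories so far: #7, #14 — 2 of 7 used, 5 left overall.
Against Section Green: #14 — 1 used; per-section cap 4 leaves 3.
Binding limit: min(5, 3) = 3.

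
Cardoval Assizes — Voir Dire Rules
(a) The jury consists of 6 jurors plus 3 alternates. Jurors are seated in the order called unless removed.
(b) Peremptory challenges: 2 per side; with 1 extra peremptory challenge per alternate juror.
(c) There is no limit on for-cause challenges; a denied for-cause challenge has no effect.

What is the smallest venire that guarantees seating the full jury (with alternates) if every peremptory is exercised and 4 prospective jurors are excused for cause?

23

Seats to fill: 6 + 3 alternates = 9.
Peremptories: 2 + 1×3 = 5 per side × 2 sides = 10.
For-cause removals: 4.
Minimum venire: 9 + 10 + 4 = 23.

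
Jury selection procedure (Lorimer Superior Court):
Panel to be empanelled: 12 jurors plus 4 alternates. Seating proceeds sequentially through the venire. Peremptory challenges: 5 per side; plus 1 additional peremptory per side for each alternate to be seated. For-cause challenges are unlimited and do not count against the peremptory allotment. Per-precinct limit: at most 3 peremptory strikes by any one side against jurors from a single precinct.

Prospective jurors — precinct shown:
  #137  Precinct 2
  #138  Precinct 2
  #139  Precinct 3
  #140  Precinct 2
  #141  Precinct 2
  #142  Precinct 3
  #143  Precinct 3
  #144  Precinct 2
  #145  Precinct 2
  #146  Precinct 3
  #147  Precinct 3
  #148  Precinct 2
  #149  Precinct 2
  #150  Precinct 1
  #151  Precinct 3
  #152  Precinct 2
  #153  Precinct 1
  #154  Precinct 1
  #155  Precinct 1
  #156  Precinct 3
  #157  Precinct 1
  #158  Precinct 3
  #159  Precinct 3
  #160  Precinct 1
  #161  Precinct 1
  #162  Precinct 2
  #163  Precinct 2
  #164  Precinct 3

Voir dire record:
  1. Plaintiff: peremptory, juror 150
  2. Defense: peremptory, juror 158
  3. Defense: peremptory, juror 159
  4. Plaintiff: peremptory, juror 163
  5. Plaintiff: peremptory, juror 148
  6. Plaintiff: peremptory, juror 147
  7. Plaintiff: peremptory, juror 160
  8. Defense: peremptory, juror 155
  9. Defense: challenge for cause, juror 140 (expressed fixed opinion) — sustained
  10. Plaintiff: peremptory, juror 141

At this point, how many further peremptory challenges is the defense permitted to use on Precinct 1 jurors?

2

Defense peremptories so far: #158, #159, #155 — 3 of 9 used, 6 left overall.
Against Precinct 1: #155 — 1 used; per-precinct cap 3 leaves 2.
Binding limit: min(6, 2) = 2.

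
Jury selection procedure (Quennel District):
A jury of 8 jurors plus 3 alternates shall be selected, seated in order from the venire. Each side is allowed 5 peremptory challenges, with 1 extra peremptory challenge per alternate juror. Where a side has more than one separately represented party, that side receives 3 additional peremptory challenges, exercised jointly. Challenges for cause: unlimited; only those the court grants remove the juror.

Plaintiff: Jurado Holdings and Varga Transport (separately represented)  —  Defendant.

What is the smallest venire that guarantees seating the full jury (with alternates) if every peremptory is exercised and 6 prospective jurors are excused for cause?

Seats to fill: 8 + 3 alternates = 11.
Peremptories — Plaintiff: 5 + 1×3 + 3 = 11; Defendant: 5 + 1×3 = 8; total 19.
For-cause removals: 6.
Minimum venire: 11 + 19 + 6 = 36.

36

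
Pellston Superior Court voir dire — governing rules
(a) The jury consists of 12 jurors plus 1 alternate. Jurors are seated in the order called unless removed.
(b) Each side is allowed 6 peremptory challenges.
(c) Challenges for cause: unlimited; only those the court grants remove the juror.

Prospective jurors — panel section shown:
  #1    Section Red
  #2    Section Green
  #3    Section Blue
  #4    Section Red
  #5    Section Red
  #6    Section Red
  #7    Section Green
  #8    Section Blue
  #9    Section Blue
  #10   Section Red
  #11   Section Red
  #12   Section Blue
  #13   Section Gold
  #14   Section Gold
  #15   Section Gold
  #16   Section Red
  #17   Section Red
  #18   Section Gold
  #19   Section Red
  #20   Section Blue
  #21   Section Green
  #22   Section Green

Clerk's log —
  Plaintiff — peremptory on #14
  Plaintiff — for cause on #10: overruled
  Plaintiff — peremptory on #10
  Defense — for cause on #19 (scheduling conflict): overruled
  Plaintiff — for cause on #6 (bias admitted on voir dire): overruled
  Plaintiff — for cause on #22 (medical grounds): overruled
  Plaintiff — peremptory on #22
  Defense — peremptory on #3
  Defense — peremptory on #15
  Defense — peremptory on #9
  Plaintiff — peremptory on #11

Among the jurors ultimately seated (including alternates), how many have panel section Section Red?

7

Removed: #3, #9, #10, #11, #14, #15, #22.
Seated (13 incl. alternates): #1, #2, #4, #5, #6, #7, #8, #12, #13, #16, #17, #18, #19.
Of those, in Section Red: #1, #4, #5, #6, #16, #17, #19 → 7.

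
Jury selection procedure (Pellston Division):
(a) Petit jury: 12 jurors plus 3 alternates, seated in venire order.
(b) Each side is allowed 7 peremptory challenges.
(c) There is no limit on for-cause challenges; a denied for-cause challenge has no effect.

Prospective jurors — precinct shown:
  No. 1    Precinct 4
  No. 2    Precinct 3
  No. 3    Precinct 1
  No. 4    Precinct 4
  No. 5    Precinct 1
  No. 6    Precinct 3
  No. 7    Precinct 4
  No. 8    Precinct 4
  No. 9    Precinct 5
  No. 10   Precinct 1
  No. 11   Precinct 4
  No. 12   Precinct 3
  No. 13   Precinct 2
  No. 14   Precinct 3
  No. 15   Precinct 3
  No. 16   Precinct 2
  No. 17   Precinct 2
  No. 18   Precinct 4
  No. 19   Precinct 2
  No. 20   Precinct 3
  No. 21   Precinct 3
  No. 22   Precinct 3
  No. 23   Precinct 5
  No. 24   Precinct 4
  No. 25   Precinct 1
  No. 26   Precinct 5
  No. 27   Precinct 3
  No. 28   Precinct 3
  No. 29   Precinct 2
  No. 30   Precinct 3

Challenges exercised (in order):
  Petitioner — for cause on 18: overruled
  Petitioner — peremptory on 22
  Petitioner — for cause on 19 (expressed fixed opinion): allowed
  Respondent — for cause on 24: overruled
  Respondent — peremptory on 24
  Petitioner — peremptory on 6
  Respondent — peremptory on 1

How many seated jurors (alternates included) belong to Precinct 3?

Removed: #1, #6, #19, #22, #24.
Seated (15 incl. alternates): #2, #3, #4, #5, #7, #8, #9, #10, #11, #12, #13, #14, #15, #16, #17.
Of those, in Precinct 3: #2, #12, #14, #15 → 4.

4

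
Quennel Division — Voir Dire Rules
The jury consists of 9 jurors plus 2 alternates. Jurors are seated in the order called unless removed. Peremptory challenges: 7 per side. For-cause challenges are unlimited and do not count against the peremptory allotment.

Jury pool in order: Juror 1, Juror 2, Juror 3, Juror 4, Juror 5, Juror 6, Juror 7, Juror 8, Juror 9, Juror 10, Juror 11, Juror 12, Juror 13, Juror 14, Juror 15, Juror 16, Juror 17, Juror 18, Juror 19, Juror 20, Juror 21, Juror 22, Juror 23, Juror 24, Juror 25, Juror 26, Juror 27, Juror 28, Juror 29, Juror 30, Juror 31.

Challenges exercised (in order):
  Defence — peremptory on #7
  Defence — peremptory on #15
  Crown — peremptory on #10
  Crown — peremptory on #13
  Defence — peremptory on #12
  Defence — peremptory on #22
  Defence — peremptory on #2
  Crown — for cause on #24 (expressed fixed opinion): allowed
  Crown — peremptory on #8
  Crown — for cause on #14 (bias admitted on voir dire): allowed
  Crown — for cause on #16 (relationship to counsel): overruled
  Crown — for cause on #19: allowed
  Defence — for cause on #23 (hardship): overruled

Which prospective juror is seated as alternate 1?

18

Removed: #2, #7, #8, #10, #12, #13, #14, #15, #19, #22, #24. (#16, #23 stay — for-cause denied.)
Filling seats in venire order through position 10: #1, #3, #4, #5, #6, #9, #11, #16, #17, #18.
So alternate 1 is #18.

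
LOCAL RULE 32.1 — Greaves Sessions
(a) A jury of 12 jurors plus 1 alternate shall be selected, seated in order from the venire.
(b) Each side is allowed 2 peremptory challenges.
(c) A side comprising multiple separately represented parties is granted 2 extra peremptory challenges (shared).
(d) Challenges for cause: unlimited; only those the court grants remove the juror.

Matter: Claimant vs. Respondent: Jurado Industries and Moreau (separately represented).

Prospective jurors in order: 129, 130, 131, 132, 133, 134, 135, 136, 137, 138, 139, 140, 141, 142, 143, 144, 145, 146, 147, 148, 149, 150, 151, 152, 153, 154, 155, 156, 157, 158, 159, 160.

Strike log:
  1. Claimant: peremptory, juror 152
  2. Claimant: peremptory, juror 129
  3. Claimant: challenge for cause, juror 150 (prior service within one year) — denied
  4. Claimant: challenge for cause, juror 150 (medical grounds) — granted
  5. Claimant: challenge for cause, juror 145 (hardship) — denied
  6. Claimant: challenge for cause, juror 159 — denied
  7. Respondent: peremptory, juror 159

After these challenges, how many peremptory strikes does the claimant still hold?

0

Claimant allotment: 2.
Claimant peremptories used: #152, #129 — 2 (for-cause on #150, #150, #145, #159 don't count).
Remaining: 2 − 2 = 0.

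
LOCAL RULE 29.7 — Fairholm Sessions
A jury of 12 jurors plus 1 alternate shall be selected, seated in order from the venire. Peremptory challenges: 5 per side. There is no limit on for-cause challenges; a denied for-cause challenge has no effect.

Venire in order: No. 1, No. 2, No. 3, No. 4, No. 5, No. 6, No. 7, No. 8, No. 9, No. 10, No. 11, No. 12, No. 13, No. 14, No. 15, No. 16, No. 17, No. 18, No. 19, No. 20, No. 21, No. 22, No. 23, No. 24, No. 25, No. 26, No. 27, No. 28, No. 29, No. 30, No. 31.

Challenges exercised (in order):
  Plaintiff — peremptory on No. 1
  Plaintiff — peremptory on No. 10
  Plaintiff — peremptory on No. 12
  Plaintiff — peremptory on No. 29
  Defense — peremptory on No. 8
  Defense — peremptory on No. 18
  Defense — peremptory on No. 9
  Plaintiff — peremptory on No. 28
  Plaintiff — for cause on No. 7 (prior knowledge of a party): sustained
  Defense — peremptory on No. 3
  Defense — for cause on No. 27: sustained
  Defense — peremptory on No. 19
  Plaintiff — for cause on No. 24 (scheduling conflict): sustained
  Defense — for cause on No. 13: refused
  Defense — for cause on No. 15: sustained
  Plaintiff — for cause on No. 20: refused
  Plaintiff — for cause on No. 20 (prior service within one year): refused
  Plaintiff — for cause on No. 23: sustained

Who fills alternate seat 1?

Removed: #1, #3, #7, #8, #9, #10, #12, #15, #18, #19, #23, #24, #27, #28, #29. (#13, #20 stay — for-cause denied.)
Seating in order: seats 1–12 → #2, #4, #5, #6, #11, #13, #14, #16, #17, #20, #21, #22; alternates → #25.
So alternate 1 is #25.

25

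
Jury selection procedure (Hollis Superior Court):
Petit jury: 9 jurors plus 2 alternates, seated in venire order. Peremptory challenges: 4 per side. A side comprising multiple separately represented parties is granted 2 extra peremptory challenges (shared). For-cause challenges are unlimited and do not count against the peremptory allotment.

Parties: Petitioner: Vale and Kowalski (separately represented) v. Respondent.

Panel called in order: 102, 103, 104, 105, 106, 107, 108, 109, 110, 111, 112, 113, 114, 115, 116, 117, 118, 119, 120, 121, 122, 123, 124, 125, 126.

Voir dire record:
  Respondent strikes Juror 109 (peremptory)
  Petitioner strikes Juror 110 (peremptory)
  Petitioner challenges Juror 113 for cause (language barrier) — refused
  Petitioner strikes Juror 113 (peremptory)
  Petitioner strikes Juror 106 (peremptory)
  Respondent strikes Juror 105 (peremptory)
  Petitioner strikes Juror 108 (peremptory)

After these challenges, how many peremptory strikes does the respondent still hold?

Respondent allotment: 4.
Respondent peremptories used: #109, #105 — 2.
Remaining: 4 − 2 = 2.

2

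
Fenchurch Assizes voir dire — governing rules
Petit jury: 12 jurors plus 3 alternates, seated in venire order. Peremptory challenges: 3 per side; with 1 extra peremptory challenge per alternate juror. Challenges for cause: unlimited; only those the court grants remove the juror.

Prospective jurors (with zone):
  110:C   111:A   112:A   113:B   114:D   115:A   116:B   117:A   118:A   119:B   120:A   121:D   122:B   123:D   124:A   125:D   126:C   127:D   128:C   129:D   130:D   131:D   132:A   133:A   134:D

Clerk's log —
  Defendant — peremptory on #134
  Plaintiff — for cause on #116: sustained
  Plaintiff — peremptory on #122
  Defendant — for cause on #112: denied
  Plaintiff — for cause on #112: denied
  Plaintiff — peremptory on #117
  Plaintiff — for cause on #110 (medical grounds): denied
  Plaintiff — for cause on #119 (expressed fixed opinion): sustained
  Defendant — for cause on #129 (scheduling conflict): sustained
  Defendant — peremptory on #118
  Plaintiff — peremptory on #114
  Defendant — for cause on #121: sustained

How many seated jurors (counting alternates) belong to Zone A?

6

Removed: #114, #116, #117, #118, #119, #121, #122, #129, #134.
Seated (15 incl. alternates): #110, #111, #112, #113, #115, #120, #123, #124, #125, #126, #127, #128, #130, #131, #132.
Of those, in Zone A: #111, #112, #115, #120, #124, #132 → 6.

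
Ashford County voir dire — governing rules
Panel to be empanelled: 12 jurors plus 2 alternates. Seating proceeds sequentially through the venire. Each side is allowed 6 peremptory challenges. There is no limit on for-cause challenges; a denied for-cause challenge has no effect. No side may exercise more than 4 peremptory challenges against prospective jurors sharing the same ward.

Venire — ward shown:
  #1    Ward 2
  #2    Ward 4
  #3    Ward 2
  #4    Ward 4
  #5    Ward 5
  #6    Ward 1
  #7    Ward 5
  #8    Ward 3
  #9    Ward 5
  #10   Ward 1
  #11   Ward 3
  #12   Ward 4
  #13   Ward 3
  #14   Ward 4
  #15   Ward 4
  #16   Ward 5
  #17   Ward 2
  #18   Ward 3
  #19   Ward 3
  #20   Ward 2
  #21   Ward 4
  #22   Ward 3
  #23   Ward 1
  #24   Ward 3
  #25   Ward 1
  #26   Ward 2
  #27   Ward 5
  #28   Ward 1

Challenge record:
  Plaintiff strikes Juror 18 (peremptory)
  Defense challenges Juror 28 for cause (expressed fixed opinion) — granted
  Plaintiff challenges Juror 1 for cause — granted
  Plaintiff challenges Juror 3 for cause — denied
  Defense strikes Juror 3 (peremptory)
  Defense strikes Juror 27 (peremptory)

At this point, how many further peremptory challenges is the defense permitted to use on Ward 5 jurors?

Defense peremptories so far: #3, #27 — 2 of 6 used, 4 left overall.
Against Ward 5: #27 — 1 used; per-ward cap 4 leaves 3.
Binding limit: min(4, 3) = 3.

3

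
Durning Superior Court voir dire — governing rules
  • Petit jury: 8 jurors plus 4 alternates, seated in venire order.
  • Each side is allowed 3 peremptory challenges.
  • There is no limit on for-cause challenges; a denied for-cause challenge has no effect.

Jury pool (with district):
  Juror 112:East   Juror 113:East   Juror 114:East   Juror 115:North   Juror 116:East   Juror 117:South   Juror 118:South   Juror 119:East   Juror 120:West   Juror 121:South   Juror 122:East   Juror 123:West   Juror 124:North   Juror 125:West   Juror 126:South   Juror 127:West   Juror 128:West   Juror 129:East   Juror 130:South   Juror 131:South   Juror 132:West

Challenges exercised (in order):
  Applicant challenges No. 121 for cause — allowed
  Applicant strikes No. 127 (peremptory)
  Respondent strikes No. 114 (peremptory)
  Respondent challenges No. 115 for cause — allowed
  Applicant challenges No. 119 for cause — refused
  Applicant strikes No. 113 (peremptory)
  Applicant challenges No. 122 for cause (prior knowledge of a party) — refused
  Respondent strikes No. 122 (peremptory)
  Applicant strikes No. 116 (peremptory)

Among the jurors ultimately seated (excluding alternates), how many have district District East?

2

Removed: #113, #114, #115, #116, #121, #122, #127.
Seated jurors 1–8: #112, #117, #118, #119, #120, #123, #124, #125 (alternates #126, #128, #129, #130 not counted).
Of those, in District East: #112, #119 → 2.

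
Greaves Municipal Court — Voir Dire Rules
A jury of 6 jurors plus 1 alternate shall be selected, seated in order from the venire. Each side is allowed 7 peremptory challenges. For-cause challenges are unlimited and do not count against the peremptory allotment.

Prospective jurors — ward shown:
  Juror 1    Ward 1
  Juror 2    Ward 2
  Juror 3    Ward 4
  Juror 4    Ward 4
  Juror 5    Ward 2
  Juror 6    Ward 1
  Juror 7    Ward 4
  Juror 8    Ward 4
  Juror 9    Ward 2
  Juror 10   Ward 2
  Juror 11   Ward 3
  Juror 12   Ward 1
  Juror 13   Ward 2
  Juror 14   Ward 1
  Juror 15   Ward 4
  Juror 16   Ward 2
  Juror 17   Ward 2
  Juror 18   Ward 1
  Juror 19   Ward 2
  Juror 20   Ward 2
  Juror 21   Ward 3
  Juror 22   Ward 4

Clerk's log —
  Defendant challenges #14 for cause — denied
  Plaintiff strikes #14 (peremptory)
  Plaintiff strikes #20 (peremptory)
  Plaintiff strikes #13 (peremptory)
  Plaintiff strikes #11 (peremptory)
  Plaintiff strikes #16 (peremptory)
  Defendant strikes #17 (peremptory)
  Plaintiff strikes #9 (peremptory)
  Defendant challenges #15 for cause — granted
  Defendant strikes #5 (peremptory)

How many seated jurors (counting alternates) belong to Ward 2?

Removed: #5, #9, #11, #13, #14, #15, #16, #17, #20.
Seated (7 incl. alternates): #1, #2, #3, #4, #6, #7, #8.
Of those, in Ward 2: #2 → 1.

1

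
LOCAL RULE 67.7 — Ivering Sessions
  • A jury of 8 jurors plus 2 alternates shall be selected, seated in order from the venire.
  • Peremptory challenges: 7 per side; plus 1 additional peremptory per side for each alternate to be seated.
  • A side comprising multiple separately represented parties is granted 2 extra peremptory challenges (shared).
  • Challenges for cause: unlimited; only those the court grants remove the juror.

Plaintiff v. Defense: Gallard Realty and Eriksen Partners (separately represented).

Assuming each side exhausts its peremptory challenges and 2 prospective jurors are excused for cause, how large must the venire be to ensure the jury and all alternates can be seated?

Seats to fill: 8 + 2 alternates = 10.
Peremptories — Plaintiff: 7 + 1×2 = 9; Defense: 7 + 1×2 + 2 = 11; total 20.
For-cause removals: 2.
Minimum venire: 10 + 20 + 2 = 32.

32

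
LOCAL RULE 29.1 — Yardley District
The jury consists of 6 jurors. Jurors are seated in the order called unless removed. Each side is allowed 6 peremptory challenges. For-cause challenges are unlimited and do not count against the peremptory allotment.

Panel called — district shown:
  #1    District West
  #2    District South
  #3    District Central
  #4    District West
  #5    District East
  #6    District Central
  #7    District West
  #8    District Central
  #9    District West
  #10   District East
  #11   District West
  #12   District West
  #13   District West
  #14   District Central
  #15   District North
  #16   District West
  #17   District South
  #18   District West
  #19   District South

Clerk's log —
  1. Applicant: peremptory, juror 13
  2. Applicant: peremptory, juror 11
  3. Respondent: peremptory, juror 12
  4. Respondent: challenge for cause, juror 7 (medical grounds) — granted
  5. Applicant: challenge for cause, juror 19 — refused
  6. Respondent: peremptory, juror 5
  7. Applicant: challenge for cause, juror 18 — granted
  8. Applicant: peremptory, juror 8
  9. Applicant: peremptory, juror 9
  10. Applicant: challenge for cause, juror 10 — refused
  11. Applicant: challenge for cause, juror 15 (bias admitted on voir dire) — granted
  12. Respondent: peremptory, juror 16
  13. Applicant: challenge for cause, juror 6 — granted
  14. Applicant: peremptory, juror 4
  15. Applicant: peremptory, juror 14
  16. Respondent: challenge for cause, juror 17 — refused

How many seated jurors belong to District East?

1

Removed: #4, #5, #6, #7, #8, #9, #11, #12, #13, #14, #15, #16, #18.
Seated jurors 1–6: #1, #2, #3, #10, #17, #19.
Of those, in District East: #10 → 1.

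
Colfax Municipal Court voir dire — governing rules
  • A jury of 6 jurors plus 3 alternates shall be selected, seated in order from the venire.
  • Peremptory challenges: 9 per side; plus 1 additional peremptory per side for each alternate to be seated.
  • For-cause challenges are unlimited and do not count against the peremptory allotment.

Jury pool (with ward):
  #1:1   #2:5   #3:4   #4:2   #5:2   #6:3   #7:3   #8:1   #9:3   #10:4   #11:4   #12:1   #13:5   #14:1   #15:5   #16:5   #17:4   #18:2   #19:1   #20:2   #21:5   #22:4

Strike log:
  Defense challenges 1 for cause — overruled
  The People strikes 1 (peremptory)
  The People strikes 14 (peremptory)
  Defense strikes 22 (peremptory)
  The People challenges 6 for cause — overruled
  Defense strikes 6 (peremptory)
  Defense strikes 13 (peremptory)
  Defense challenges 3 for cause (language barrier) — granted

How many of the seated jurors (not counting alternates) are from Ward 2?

Removed: #1, #3, #6, #13, #14, #22.
Seated jurors 1–6: #2, #4, #5, #7, #8, #9 (alternates #10, #11, #12 not counted).
Of those, in Ward 2: #4, #5 → 2.

2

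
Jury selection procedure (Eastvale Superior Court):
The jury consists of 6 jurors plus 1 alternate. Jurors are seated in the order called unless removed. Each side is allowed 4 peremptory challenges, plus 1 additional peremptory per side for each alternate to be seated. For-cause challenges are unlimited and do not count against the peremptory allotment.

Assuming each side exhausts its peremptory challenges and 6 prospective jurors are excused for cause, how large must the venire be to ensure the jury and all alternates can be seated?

23

Seats to fill: 6 + 1 alternates = 7.
Peremptories: 4 + 1×1 = 5 per side × 2 sides = 10.
For-cause removals: 6.
Minimum venire: 7 + 10 + 6 = 23.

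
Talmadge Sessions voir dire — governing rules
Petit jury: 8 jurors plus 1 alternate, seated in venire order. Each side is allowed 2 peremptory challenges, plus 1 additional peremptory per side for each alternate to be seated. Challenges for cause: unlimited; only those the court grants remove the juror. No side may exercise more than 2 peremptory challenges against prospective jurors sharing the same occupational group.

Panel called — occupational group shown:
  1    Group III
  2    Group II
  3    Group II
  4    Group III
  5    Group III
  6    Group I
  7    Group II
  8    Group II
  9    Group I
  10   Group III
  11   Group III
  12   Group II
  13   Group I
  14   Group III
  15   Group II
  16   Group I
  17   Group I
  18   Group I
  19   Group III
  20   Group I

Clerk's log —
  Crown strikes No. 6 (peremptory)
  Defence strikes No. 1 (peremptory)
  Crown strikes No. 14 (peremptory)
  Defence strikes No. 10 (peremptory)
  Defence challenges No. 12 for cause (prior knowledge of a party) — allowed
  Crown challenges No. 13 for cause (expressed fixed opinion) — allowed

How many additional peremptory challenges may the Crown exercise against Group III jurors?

Crown peremptories so far: #6, #14 — 2 of 3 used, 1 left overall.
Against Group III: #14 — 1 used; per-group cap 2 leaves 1.
Binding limit: min(1, 1) = 1.

1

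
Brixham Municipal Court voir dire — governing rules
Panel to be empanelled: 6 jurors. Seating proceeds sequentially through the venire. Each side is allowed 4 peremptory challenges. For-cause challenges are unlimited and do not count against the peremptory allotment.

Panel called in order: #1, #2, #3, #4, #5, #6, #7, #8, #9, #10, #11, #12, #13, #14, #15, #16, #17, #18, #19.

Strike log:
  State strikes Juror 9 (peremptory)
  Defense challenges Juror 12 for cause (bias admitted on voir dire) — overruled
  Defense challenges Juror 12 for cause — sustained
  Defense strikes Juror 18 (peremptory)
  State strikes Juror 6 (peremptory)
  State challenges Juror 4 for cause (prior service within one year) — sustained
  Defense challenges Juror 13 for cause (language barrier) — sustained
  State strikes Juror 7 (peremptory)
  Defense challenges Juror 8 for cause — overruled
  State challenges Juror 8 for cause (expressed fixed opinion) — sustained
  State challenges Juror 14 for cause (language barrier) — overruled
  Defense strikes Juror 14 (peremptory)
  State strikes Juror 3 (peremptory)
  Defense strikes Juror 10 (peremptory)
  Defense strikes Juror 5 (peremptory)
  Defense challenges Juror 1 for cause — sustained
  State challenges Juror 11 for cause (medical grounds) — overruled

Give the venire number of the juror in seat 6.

19

Removed: #1, #3, #4, #5, #6, #7, #8, #9, #10, #12, #13, #14, #18. (#11 stays — for-cause denied.)
Seating in order: seats 1–6 → #2, #11, #15, #16, #17, #19.
So seat 6 is #19.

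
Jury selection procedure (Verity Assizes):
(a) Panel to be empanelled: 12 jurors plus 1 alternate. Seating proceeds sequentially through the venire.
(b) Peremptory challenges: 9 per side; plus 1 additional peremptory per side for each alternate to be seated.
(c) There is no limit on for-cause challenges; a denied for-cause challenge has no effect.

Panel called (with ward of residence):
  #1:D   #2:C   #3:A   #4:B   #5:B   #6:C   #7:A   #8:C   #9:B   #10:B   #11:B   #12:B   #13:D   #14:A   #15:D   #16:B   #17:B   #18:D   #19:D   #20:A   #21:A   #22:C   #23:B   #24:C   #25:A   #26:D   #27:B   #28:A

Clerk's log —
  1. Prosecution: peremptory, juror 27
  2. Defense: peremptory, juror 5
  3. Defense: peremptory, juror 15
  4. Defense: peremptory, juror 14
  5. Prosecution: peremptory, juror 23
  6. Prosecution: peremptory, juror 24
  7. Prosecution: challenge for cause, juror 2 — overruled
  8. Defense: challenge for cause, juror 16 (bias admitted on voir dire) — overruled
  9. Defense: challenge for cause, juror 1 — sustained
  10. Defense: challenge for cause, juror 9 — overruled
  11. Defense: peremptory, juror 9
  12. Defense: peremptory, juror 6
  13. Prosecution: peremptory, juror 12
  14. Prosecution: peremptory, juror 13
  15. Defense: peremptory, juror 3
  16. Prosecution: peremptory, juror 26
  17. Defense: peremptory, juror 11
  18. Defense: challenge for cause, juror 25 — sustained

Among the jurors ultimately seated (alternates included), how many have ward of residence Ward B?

Removed: #1, #3, #5, #6, #9, #11, #12, #13, #14, #15, #23, #24, #25, #26, #27.
Seated (13 incl. alternates): #2, #4, #7, #8, #10, #16, #17, #18, #19, #20, #21, #22, #28.
Of those, in Ward B: #4, #10, #16, #17 → 4.

4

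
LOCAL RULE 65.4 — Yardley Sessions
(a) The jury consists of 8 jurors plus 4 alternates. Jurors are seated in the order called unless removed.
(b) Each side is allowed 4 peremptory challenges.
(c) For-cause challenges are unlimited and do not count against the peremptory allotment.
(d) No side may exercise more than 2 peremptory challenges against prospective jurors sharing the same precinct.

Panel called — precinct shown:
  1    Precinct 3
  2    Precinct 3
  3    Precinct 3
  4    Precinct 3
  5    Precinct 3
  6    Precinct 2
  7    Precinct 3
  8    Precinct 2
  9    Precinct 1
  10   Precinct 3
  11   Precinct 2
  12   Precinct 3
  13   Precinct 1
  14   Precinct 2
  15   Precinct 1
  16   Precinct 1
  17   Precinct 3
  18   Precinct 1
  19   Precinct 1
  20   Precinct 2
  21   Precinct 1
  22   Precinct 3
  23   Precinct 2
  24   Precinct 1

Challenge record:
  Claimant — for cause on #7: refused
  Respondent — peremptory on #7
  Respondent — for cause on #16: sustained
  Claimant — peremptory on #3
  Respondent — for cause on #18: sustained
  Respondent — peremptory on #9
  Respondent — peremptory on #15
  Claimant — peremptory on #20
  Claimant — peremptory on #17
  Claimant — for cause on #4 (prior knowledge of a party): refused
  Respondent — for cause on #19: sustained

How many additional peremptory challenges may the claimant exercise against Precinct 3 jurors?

Claimant peremptories so far: #3, #20, #17 — 3 of 4 used, 1 left overall.
Against Precinct 3: #3, #17 — 2 used; per-precinct cap 2 leaves 0.
Binding limit: min(1, 0) = 0.

0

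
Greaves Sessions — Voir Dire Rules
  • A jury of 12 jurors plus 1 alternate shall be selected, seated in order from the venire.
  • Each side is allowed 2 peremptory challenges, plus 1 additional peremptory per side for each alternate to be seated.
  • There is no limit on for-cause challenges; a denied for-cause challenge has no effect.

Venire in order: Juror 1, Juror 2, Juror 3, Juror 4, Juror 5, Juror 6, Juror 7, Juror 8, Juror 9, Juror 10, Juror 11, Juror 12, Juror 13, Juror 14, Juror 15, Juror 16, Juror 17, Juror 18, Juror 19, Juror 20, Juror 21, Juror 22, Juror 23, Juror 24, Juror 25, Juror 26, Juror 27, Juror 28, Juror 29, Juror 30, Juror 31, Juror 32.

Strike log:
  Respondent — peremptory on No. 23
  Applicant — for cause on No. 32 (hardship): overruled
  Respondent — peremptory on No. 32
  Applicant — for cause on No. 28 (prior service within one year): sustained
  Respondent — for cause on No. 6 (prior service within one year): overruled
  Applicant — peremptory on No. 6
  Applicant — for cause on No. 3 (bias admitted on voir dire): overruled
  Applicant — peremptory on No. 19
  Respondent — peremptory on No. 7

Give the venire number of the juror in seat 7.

9

Removed: #6, #7, #19, #23, #28, #32. (#3 stays — for-cause denied.)
Seating in order: seats 1–12 → #1, #2, #3, #4, #5, #8, #9, #10, #11, #12, #13, #14; alternates → #15.
So seat 7 is #9.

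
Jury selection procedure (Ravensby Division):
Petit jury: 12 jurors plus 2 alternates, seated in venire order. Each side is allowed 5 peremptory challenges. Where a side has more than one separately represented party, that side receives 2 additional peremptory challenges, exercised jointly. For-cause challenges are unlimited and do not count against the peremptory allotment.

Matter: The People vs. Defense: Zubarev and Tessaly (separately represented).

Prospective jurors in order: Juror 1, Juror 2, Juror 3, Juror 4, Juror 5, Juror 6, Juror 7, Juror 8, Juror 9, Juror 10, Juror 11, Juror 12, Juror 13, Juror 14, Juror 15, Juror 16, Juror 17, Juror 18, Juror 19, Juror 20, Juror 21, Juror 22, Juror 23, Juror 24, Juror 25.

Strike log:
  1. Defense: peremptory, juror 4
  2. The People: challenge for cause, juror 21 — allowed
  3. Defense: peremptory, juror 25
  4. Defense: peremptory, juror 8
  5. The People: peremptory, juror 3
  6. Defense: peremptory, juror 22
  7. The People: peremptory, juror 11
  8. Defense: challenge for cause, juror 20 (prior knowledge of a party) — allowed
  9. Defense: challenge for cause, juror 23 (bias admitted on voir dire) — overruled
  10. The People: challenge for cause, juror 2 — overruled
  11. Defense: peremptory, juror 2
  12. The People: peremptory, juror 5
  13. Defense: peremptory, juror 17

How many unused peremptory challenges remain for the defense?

Defense allotment: 5 base + 2 multi-party = 7.
Defense peremptories used: #4, #25, #8, #22, #2, #17 — 6 (for-cause on #20, #23 don't count).
Remaining: 7 − 6 = 1.

1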